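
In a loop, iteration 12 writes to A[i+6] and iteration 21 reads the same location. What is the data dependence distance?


Distance = read iteration - write iteration
= 21 - 12 = 9

9


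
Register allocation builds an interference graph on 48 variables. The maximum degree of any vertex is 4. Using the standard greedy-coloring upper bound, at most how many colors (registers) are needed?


Greedy coloring never needs more than (max_degree + 1) colors: when coloring a vertex, at most max_degree neighbors are already colored.
Upper bound = 4 + 1 = 5

5


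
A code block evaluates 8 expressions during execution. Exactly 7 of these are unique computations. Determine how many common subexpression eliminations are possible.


CSE count = total expressions - unique expressions
= 8 - 7 = 1

1


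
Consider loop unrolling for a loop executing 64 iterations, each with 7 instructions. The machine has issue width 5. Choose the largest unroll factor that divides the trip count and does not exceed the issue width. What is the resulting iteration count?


Largest divisor of 64 <= 5 is 4
New iterations = 64 / 4 = 16

16


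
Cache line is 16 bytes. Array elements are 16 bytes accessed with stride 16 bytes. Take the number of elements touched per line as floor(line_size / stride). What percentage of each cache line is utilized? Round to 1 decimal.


Elements per cache line = floor(16 / 16) = 1
Bytes used = 1 * 16 = 16
Utilization = 16 / 16 * 100 = 100.0%

100.0


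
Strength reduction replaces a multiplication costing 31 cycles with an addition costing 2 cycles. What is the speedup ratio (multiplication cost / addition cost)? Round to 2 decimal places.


Ratio = mult_cost / add_cost = 31 / 2 = 15.5

15.5


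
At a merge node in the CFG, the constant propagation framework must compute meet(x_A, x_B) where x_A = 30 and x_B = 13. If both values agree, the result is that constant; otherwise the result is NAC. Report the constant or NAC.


Meet operation: if both paths give the same constant, result is that constant; if they differ, result is NAC (not-a-constant).
Path A: 30, Path B: 13 -> differ
Result: not-a-constant -> NAC

NAC


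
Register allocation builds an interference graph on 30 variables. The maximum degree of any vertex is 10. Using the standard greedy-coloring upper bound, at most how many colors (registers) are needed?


Greedy coloring never needs more than (max_degree + 1) colors: when coloring a vertex, at most max_degree neighbors are already colored.
Upper bound = 10 + 1 = 11

11


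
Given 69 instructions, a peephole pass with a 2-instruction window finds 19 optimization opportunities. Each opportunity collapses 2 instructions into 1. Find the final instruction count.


Each match removes 1 instructions.
Total removed = 19 * 1 = 19
Remaining = 69 - 19 = 50

50


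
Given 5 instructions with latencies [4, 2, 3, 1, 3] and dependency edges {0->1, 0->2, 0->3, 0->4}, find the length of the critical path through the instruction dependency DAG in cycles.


Compute longest path through dependency graph: dist(Ik) = max over predecessors of dist + latency(Ik).
dist(I0) = latency 4 = 4
dist(I1) = dist(I0) + 2 = 4 + 2 = 6
dist(I2) = dist(I0) + 3 = 4 + 3 = 7
dist(I3) = dist(I0) + 1 = 4 + 1 = 5
dist(I4) = dist(I0) + 3 = 4 + 3 = 7
Critical path = max dist = 7

7


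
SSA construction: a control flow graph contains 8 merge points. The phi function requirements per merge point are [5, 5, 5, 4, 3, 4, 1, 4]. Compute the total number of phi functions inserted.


Total phi functions = sum of phi functions at each join node
= 5 + 5 + 5 + 4 + 3 + 4 + 1 + 4 = 31

31


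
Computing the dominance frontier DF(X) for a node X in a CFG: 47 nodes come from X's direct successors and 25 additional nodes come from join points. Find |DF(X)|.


DF(X) = direct successor contributions + join point contributions
= 47 + 25 = 72

72


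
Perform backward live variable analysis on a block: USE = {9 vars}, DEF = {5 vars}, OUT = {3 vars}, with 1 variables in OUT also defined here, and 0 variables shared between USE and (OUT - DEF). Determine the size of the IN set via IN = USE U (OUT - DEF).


OUT - DEF: 3 - 1 = 2
|IN| = |USE| + |OUT - DEF| - |USE ∩ (OUT - DEF)| = 9 + 2 - 0 = 11

11


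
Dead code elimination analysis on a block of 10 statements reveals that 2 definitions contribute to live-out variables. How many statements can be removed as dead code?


Dead code = total statements - live definitions
= 10 - 2 = 8

8


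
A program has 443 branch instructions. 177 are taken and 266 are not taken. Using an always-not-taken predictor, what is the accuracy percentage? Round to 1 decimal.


Predictor: always-not-taken
Correct predictions = 266
Accuracy = 266 / 443 * 100 = 60.0%

60.0


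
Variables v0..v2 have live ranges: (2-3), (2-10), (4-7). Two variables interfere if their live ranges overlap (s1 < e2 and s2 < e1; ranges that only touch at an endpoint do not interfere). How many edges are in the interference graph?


Check all pairs for overlapping intervals.
Two intervals (s1,e1) and (s2,e2) overlap if s1 < e2 and s2 < e1.
v0 (2-3) vs v1..v2: overlaps v1 -> 1
v1 (2-10) vs v2: overlaps v2 -> 1
Total overlapping pairs = 1 + 1 = 2

2


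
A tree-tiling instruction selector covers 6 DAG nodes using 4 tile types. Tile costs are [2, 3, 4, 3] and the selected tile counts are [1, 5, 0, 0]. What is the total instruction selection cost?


Total cost = sum(count_i * cost_i)
= 1*2 + 5*3 + 0*4 + 0*3
= 17

17


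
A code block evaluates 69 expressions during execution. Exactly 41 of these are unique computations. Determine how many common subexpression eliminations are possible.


CSE count = total expressions - unique expressions
= 69 - 41 = 28

28


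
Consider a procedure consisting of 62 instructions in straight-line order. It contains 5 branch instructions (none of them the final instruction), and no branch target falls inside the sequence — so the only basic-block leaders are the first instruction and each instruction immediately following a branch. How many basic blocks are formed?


With no in-sequence branch targets, the leaders are the first instruction plus the instruction after each branch.
Number of basic blocks = branches + 1
= 5 + 1 = 6

6


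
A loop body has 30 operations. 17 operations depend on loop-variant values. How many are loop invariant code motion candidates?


Invariant candidates = total - loop-dependent
= 30 - 17 = 13

13


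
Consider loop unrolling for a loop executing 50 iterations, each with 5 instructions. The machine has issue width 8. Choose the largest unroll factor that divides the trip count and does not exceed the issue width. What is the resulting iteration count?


Largest divisor of 50 <= 8 is 5
New iterations = 50 / 5 = 10

10


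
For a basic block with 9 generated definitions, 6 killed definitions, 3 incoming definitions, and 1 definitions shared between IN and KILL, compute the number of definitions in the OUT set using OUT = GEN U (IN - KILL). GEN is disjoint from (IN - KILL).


IN - KILL: 3 - 1 = 2 surviving definitions
OUT = GEN + surviving = 9 + 2 = 11

11


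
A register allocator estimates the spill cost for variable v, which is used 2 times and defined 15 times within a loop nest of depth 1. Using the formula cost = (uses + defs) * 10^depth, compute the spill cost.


uses + defs = 2 + 15 = 17
10^1 = 10
Spill cost = 17 * 10 = 170

170


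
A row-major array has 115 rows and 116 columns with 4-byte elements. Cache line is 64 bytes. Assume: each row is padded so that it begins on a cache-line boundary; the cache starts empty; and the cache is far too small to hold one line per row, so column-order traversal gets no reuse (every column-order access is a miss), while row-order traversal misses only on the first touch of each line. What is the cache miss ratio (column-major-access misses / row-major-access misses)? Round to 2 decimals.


Each row occupies 116 * 4 = 464 bytes and starts on a line boundary, so it spans ceil(464 / 64) = 8 cache lines.
Row-major traversal misses (one per line touched): 115 * ceil(116 * 4 / 64) = 920
Column-major traversal misses (no reuse, every access misses): 115 * 116 = 13340
Ratio = 13340 / 920 = 14.5

14.5


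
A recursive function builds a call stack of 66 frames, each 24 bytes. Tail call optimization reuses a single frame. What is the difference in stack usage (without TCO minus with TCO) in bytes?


Without TCO: 66 * 24 = 1584 bytes
With TCO: reuse 1 frame = 24 bytes
Savings = 1584 - 24 = 1560

1560


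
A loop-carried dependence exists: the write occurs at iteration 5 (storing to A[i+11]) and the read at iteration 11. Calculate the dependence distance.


Distance = read iteration - write iteration
= 11 - 5 = 6

6


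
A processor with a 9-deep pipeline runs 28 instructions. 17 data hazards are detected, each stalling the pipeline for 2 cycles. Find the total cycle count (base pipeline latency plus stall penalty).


Base cycles = 9 + 28 - 1 = 36
Total stalls = 17 * 2 = 34
Total = 36 + 34 = 70

70


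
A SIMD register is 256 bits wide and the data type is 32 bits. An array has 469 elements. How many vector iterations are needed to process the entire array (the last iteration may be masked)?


Width = 256 / 32 = 8 elements per vector op
Iterations = ceil(469 / 8) = 59

59


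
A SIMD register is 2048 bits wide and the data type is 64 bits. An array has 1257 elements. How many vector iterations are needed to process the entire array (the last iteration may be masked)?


Width = 2048 / 64 = 32 elements per vector op
Iterations = ceil(1257 / 32) = 40

40


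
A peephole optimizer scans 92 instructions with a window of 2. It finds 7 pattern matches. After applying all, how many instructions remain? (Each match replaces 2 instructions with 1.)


Each match removes 1 instructions.
Total removed = 7 * 1 = 7
Remaining = 92 - 7 = 85

85


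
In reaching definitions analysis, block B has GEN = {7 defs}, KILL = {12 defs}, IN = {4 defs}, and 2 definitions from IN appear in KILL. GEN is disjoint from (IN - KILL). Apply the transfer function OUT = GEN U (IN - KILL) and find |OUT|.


IN - KILL: 4 - 2 = 2 surviving definitions
OUT = GEN + surviving = 7 + 2 = 9

9


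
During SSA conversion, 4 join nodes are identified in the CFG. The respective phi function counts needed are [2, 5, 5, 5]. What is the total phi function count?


Total phi functions = sum of phi functions at each join node
= 2 + 5 + 5 + 5 = 17

17


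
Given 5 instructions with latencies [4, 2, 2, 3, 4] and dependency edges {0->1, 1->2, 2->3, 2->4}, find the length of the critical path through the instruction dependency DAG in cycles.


Compute longest path through dependency graph: dist(Ik) = max over predecessors of dist + latency(Ik).
dist(I0) = latency 4 = 4
dist(I1) = dist(I0) + 2 = 4 + 2 = 6
dist(I2) = dist(I1) + 2 = 6 + 2 = 8
dist(I3) = dist(I2) + 3 = 8 + 3 = 11
dist(I4) = dist(I2) + 4 = 8 + 4 = 12
Critical path = max dist = 12

12


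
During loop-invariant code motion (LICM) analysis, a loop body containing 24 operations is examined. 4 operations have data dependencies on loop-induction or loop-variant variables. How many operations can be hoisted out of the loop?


Invariant candidates = total - loop-dependent
= 24 - 4 = 20

20


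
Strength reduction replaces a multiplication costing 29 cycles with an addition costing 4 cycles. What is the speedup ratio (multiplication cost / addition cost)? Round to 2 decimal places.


Ratio = mult_cost / add_cost = 29 / 4 = 7.25

7.25


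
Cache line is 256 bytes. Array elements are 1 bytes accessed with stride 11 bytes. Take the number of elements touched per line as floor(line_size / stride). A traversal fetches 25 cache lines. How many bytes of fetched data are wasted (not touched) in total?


Elements per line = floor(256 / 11) = 23
Bytes used per line = 23 * 1 = 23
Wasted per line = 256 - 23 = 233
Total wasted = 233 * 25 = 5825

5825


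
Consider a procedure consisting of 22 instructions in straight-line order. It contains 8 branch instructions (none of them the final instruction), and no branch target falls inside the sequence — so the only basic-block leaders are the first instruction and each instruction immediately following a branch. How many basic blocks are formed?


With no in-sequence branch targets, the leaders are the first instruction plus the instruction after each branch.
Number of basic blocks = branches + 1
= 8 + 1 = 9

9


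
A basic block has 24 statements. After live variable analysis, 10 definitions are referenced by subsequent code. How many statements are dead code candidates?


Dead code = total statements - live definitions
= 24 - 10 = 14

14


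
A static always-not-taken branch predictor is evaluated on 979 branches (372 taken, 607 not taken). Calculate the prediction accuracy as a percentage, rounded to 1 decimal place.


Predictor: always-not-taken
Correct predictions = 607
Accuracy = 607 / 979 * 100 = 62.0%

62.0


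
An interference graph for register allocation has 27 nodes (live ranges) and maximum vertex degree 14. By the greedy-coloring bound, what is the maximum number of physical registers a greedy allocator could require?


Greedy coloring never needs more than (max_degree + 1) colors: when coloring a vertex, at most max_degree neighbors are already colored.
Upper bound = 14 + 1 = 15

15


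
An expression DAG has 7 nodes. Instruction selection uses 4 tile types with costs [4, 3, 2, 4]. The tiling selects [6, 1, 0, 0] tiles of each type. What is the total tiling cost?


Total cost = sum(count_i * cost_i)
= 6*4 + 1*3 + 0*2 + 0*4
= 27

27


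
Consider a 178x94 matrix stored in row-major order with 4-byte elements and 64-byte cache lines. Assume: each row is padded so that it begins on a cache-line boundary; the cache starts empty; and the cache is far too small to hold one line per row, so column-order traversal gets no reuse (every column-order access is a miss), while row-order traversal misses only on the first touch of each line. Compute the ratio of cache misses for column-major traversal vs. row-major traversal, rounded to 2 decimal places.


Each row occupies 94 * 4 = 376 bytes and starts on a line boundary, so it spans ceil(376 / 64) = 6 cache lines.
Row-major traversal misses (one per line touched): 178 * ceil(94 * 4 / 64) = 1068
Column-major traversal misses (no reuse, every access misses): 178 * 94 = 16732
Ratio = 16732 / 1068 = 15.67

15.67


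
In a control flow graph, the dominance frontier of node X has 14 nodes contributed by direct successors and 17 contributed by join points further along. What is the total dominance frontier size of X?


DF(X) = direct successor contributions + join point contributions
= 14 + 17 = 31

31


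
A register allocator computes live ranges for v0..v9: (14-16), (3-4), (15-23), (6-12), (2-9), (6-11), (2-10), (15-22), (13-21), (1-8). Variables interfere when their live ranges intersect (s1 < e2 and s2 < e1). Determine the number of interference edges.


Check all pairs for overlapping intervals.
Two intervals (s1,e1) and (s2,e2) overlap if s1 < e2 and s2 < e1.
v0 (14-16) vs v1..v9: overlaps v2, v7, v8 -> 3
v1 (3-4) vs v2..v9: overlaps v4, v6, v9 -> 3
v2 (15-23) vs v3..v9: overlaps v7, v8 -> 2
v3 (6-12) vs v4..v9: overlaps v4, v5, v6, v9 -> 4
v4 (2-9) vs v5..v9: overlaps v5, v6, v9 -> 3
v5 (6-11) vs v6..v9: overlaps v6, v9 -> 2
v6 (2-10) vs v7..v9: overlaps v9 -> 1
v7 (15-22) vs v8..v9: overlaps v8 -> 1
v8 (13-21) vs v9: overlaps none -> 0
Total overlapping pairs = 3 + 3 + 2 + 4 + 3 + 2 + 1 + 1 + 0 = 19

19


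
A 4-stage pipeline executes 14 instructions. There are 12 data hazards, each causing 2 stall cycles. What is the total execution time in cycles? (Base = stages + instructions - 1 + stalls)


Base cycles = 4 + 14 - 1 = 17
Total stalls = 12 * 2 = 24
Total = 17 + 24 = 41

41


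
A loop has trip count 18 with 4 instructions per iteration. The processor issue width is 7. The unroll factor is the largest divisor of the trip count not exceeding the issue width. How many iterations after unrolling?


Largest divisor of 18 <= 7 is 6
New iterations = 18 / 6 = 3

3


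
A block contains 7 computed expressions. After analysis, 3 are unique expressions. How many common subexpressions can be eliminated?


CSE count = total expressions - unique expressions
= 7 - 3 = 4

4


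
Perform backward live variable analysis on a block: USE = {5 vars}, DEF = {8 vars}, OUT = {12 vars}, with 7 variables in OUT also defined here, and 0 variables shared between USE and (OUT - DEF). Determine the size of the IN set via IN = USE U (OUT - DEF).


OUT - DEF: 12 - 7 = 5
|IN| = |USE| + |OUT - DEF| - |USE ∩ (OUT - DEF)| = 5 + 5 - 0 = 10

10


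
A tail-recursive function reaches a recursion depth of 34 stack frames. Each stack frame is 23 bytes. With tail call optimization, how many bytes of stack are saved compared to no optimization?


Without TCO: 34 * 23 = 782 bytes
With TCO: reuse 1 frame = 23 bytes
Savings = 782 - 23 = 759

759


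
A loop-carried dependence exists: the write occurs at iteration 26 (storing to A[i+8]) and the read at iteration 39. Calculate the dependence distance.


Distance = read iteration - write iteration
= 39 - 26 = 13

13


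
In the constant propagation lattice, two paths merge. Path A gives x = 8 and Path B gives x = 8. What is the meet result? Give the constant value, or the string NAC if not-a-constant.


Meet operation: if both paths give the same constant, result is that constant; if they differ, result is NAC (not-a-constant).
Path A: 8, Path B: 8 -> equal
Result: constant -> 8

8


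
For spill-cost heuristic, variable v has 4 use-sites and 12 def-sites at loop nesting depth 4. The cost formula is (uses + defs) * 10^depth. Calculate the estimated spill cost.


uses + defs = 4 + 12 = 16
10^4 = 10000
Spill cost = 16 * 10000 = 160000

160000


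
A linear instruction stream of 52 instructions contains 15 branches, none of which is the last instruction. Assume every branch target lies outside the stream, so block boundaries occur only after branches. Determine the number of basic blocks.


With no in-sequence branch targets, the leaders are the first instruction plus the instruction after each branch.
Number of basic blocks = branches + 1
= 15 + 1 = 16

16


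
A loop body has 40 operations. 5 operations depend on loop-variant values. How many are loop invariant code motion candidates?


Invariant candidates = total - loop-dependent
= 40 - 5 = 35

35


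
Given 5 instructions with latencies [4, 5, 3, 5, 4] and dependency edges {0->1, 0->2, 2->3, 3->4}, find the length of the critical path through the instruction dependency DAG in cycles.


Compute longest path through dependency graph: dist(Ik) = max over predecessors of dist + latency(Ik).
dist(I0) = latency 4 = 4
dist(I1) = dist(I0) + 5 = 4 + 5 = 9
dist(I2) = dist(I0) + 3 = 4 + 3 = 7
dist(I3) = dist(I2) + 5 = 7 + 5 = 12
dist(I4) = dist(I3) + 4 = 12 + 4 = 16
Critical path = max dist = 16

16


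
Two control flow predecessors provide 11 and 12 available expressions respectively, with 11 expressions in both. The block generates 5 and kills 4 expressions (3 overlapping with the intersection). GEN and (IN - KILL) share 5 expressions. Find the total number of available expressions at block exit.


IN = intersection of predecessors = 11
IN - KILL = 11 - 3 = 8
|OUT| = |GEN| + |IN - KILL| - |GEN ∩ (IN - KILL)| = 5 + 8 - 5 = 8

8


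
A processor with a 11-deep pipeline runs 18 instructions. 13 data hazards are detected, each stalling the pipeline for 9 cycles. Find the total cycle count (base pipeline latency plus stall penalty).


Base cycles = 11 + 18 - 1 = 28
Total stalls = 13 * 9 = 117
Total = 28 + 117 = 145

145


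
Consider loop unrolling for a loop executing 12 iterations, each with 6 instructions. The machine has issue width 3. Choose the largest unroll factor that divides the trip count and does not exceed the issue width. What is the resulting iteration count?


Largest divisor of 12 <= 3 is 3
New iterations = 12 / 3 = 4

4


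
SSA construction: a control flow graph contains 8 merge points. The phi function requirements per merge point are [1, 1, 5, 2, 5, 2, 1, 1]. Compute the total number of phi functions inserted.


Total phi functions = sum of phi functions at each join node
= 1 + 1 + 5 + 2 + 5 + 2 + 1 + 1 = 18

18


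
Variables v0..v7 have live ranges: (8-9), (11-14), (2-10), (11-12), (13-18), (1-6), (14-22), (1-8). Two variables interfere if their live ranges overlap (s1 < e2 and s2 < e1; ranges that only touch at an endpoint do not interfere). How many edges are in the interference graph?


Check all pairs for overlapping intervals.
Two intervals (s1,e1) and (s2,e2) overlap if s1 < e2 and s2 < e1.
v0 (8-9) vs v1..v7: overlaps v2 -> 1
v1 (11-14) vs v2..v7: overlaps v3, v4 -> 2
v2 (2-10) vs v3..v7: overlaps v5, v7 -> 2
v3 (11-12) vs v4..v7: overlaps none -> 0
v4 (13-18) vs v5..v7: overlaps v6 -> 1
v5 (1-6) vs v6..v7: overlaps v7 -> 1
v6 (14-22) vs v7: overlaps none -> 0
Total overlapping pairs = 1 + 2 + 2 + 0 + 1 + 1 + 0 = 7

7


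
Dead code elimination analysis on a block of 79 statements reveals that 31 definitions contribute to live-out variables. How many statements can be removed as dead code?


Dead code = total statements - live definitions
= 79 - 31 = 48

48


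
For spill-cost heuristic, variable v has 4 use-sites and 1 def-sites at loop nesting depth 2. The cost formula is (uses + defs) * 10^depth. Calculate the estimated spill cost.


uses + defs = 4 + 1 = 5
10^2 = 100
Spill cost = 5 * 100 = 500

500


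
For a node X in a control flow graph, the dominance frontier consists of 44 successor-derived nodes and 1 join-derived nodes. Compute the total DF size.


DF(X) = direct successor contributions + join point contributions
= 44 + 1 = 45

45


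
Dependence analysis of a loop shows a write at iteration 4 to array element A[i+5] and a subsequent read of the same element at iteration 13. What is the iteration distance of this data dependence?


Distance = read iteration - write iteration
= 13 - 4 = 9

9


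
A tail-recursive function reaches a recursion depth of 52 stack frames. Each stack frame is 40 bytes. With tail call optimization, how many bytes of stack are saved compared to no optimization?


Without TCO: 52 * 40 = 2080 bytes
With TCO: reuse 1 frame = 40 bytes
Savings = 2080 - 40 = 2040

2040


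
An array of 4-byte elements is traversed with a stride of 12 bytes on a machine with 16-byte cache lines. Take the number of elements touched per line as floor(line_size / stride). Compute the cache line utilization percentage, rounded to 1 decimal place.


Elements per cache line = floor(16 / 12) = 1
Bytes used = 1 * 4 = 4
Utilization = 4 / 16 * 100 = 25.0%

25.0


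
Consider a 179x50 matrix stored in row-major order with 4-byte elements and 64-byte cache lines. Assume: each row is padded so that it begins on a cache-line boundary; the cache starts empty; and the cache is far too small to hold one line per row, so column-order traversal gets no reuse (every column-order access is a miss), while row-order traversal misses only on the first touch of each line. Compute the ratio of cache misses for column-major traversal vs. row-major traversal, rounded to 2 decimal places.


Each row occupies 50 * 4 = 200 bytes and starts on a line boundary, so it spans ceil(200 / 64) = 4 cache lines.
Row-major traversal misses (one per line touched): 179 * ceil(50 * 4 / 64) = 716
Column-major traversal misses (no reuse, every access misses): 179 * 50 = 8950
Ratio = 8950 / 716 = 12.5

12.5


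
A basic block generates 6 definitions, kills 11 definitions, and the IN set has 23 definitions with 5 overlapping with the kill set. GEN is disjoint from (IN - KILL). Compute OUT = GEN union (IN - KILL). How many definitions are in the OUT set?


IN - KILL: 23 - 5 = 18 surviving definitions
OUT = GEN + surviving = 6 + 18 = 24

24


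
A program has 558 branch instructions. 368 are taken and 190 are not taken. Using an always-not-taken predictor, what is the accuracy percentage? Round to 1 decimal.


Predictor: always-not-taken
Correct predictions = 190
Accuracy = 190 / 558 * 100 = 34.1%

34.1


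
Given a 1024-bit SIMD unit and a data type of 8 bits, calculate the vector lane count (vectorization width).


Width = SIMD bits / data type bits
= 1024 / 8 = 128

128


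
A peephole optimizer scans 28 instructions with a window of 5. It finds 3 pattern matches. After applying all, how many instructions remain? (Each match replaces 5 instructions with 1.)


Each match removes 4 instructions.
Total removed = 3 * 4 = 12
Remaining = 28 - 12 = 16

16


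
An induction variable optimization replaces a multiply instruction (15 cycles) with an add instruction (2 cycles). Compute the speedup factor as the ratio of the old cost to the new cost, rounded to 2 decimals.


Ratio = mult_cost / add_cost = 15 / 2 = 7.5

7.5


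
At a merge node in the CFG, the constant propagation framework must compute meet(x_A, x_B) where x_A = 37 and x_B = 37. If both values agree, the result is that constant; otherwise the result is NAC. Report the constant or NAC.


Meet operation: if both paths give the same constant, result is that constant; if they differ, result is NAC (not-a-constant).
Path A: 37, Path B: 37 -> equal
Result: constant -> 37

37


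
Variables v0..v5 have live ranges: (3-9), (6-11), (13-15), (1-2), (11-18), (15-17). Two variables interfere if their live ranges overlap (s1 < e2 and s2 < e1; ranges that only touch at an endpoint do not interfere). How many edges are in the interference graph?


Check all pairs for overlapping intervals.
Two intervals (s1,e1) and (s2,e2) overlap if s1 < e2 and s2 < e1.
v0 (3-9) vs v1..v5: overlaps v1 -> 1
v1 (6-11) vs v2..v5: overlaps none -> 0
v2 (13-15) vs v3..v5: overlaps v4 -> 1
v3 (1-2) vs v4..v5: overlaps none -> 0
v4 (11-18) vs v5: overlaps v5 -> 1
Total overlapping pairs = 1 + 0 + 1 + 0 + 1 = 3

3


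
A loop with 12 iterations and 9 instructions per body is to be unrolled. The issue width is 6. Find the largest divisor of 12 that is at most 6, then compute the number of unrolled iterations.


Largest divisor of 12 <= 6 is 6
New iterations = 12 / 6 = 2

2


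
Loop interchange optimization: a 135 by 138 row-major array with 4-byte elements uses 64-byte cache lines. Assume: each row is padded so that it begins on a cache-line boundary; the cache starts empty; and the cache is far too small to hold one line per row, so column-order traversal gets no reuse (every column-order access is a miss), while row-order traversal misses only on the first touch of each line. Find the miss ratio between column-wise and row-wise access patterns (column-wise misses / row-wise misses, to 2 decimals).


Each row occupies 138 * 4 = 552 bytes and starts on a line boundary, so it spans ceil(552 / 64) = 9 cache lines.
Row-major traversal misses (one per line touched): 135 * ceil(138 * 4 / 64) = 1215
Column-major traversal misses (no reuse, every access misses): 135 * 138 = 18630
Ratio = 18630 / 1215 = 15.33

15.33


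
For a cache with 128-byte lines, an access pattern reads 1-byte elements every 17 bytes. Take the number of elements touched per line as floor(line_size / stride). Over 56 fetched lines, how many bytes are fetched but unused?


Elements per line = floor(128 / 17) = 7
Bytes used per line = 7 * 1 = 7
Wasted per line = 128 - 7 = 121
Total wasted = 121 * 56 = 6776

6776


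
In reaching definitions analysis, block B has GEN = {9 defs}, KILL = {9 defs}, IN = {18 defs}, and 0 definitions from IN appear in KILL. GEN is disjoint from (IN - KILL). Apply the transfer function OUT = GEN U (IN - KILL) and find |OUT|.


IN - KILL: 18 - 0 = 18 surviving definitions
OUT = GEN + surviving = 9 + 18 = 27

27


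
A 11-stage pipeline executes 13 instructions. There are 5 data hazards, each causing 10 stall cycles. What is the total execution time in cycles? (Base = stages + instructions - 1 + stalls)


Base cycles = 11 + 13 - 1 = 23
Total stalls = 5 * 10 = 50
Total = 23 + 50 = 73

73


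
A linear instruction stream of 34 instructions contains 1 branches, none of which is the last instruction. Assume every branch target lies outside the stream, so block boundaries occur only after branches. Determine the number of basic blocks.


With no in-sequence branch targets, the leaders are the first instruction plus the instruction after each branch.
Number of basic blocks = branches + 1
= 1 + 1 = 2

2


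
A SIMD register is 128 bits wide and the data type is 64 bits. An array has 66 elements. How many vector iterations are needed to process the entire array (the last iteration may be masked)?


Width = 128 / 64 = 2 elements per vector op
Iterations = ceil(66 / 2) = 33

33


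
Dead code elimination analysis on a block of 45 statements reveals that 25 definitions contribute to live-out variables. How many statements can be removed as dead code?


Dead code = total statements - live definitions
= 45 - 25 = 20

20


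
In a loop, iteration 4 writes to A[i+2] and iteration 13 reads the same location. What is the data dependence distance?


Distance = read iteration - write iteration
= 13 - 4 = 9

9


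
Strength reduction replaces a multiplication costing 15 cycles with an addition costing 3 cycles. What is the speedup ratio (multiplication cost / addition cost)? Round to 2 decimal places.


Ratio = mult_cost / add_cost = 15 / 3 = 5.0

5.0


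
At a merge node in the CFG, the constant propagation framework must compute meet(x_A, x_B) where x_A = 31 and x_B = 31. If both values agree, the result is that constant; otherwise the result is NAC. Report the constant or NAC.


Meet operation: if both paths give the same constant, result is that constant; if they differ, result is NAC (not-a-constant).
Path A: 31, Path B: 31 -> equal
Result: constant -> 31

31


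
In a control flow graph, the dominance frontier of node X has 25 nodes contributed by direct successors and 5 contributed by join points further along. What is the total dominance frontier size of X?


DF(X) = direct successor contributions + join point contributions
= 25 + 5 = 30

30


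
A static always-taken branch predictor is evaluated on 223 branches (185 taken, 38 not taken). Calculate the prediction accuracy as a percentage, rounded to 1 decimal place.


Predictor: always-taken
Correct predictions = 185
Accuracy = 185 / 223 * 100 = 83.0%

83.0


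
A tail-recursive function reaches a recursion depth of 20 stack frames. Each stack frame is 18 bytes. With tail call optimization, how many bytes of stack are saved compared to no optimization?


Without TCO: 20 * 18 = 360 bytes
With TCO: reuse 1 frame = 18 bytes
Savings = 360 - 18 = 342

342


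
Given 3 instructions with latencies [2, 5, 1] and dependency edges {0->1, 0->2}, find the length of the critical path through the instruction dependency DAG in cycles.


Compute longest path through dependency graph: dist(Ik) = max over predecessors of dist + latency(Ik).
dist(I0) = latency 2 = 2
dist(I1) = dist(I0) + 5 = 2 + 5 = 7
dist(I2) = dist(I0) + 1 = 2 + 1 = 3
Critical path = max dist = 7

7


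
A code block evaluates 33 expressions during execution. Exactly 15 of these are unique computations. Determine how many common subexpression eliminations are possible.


CSE count = total expressions - unique expressions
= 33 - 15 = 18

18


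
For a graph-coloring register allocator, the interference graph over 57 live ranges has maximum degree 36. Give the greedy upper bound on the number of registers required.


Greedy coloring never needs more than (max_degree + 1) colors: when coloring a vertex, at most max_degree neighbors are already colored.
Upper bound = 36 + 1 = 37

37


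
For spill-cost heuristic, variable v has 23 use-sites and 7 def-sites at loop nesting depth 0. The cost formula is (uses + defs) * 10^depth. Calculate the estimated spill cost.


uses + defs = 23 + 7 = 30
10^0 = 1
Spill cost = 30 * 1 = 30

30


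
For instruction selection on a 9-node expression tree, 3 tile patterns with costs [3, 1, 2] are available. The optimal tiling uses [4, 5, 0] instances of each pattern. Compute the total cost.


Total cost = sum(count_i * cost_i)
= 4*3 + 5*1 + 0*2
= 17

17


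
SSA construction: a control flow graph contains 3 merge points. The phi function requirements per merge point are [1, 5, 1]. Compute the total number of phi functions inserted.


Total phi functions = sum of phi functions at each join node
= 1 + 5 + 1 = 7

7


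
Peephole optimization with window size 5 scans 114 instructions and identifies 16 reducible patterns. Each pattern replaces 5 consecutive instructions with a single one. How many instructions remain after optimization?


Each match removes 4 instructions.
Total removed = 16 * 4 = 64
Remaining = 114 - 64 = 50

50


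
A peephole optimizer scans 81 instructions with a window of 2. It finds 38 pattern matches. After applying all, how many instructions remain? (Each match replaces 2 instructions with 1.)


Each match removes 1 instructions.
Total removed = 38 * 1 = 38
Remaining = 81 - 38 = 43

43


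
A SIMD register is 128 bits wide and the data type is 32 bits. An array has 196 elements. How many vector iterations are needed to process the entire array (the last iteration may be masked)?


Width = 128 / 32 = 4 elements per vector op
Iterations = ceil(196 / 4) = 49

49


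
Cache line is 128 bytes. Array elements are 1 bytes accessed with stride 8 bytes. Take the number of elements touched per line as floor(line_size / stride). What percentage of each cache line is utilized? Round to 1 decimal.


Elements per cache line = floor(128 / 8) = 16
Bytes used = 16 * 1 = 16
Utilization = 16 / 128 * 100 = 12.5%

12.5


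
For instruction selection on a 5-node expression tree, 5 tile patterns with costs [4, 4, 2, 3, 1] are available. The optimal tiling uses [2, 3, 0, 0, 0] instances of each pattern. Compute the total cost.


Total cost = sum(count_i * cost_i)
= 2*4 + 3*4 + 0*2 + 0*3 + 0*1
= 20

20


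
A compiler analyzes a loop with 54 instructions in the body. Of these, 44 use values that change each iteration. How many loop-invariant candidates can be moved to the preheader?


Invariant candidates = total - loop-dependent
= 54 - 44 = 10

10


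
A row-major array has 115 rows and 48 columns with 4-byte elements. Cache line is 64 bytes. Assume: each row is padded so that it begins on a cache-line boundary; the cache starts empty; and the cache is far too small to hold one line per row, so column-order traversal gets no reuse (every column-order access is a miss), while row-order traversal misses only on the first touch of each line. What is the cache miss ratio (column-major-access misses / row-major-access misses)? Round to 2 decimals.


Each row occupies 48 * 4 = 192 bytes and starts on a line boundary, so it spans ceil(192 / 64) = 3 cache lines.
Row-major traversal misses (one per line touched): 115 * ceil(48 * 4 / 64) = 345
Column-major traversal misses (no reuse, every access misses): 115 * 48 = 5520
Ratio = 5520 / 345 = 16.0

16.0


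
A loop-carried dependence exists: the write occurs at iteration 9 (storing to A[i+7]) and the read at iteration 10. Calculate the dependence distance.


Distance = read iteration - write iteration
= 10 - 9 = 1

1


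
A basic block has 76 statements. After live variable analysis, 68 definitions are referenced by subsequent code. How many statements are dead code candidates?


Dead code = total statements - live definitions
= 76 - 68 = 8

8


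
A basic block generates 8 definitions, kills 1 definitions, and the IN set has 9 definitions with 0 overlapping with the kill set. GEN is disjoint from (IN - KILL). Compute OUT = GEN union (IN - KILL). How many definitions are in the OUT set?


IN - KILL: 9 - 0 = 9 surviving definitions
OUT = GEN + surviving = 8 + 9 = 17

17


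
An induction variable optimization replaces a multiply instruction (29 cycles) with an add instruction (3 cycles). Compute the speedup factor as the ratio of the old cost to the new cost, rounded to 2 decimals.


Ratio = mult_cost / add_cost = 29 / 3 = 9.67

9.67


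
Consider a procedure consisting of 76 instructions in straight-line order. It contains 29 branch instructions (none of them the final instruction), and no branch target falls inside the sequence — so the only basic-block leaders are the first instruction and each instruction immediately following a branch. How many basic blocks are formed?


With no in-sequence branch targets, the leaders are the first instruction plus the instruction after each branch.
Number of basic blocks = branches + 1
= 29 + 1 = 30

30


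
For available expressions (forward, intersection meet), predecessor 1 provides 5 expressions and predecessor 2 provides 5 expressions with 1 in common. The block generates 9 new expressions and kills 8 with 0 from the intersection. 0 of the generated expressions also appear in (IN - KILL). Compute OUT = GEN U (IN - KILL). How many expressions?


IN = intersection of predecessors = 1
IN - KILL = 1 - 0 = 1
|OUT| = |GEN| + |IN - KILL| - |GEN ∩ (IN - KILL)| = 9 + 1 - 0 = 10

10


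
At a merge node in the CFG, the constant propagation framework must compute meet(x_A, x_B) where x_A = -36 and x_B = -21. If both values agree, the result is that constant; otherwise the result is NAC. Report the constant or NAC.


Meet operation: if both paths give the same constant, result is that constant; if they differ, result is NAC (not-a-constant).
Path A: -36, Path B: -21 -> differ
Result: not-a-constant -> NAC

NAC


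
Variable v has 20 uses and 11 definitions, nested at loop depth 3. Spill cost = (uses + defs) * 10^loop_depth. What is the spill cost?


uses + defs = 20 + 11 = 31
10^3 = 1000
Spill cost = 31 * 1000 = 31000

31000


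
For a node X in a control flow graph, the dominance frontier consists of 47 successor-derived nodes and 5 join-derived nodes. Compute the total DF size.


DF(X) = direct successor contributions + join point contributions
= 47 + 5 = 52

52


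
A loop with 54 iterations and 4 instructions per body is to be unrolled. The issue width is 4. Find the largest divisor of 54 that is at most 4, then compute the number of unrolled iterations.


Largest divisor of 54 <= 4 is 3
New iterations = 54 / 3 = 18

18


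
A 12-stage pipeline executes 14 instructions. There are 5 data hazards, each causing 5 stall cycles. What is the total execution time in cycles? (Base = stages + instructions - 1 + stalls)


Base cycles = 12 + 14 - 1 = 25
Total stalls = 5 * 5 = 25
Total = 25 + 25 = 50

50


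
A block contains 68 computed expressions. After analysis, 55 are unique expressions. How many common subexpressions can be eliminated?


CSE count = total expressions - unique expressions
= 68 - 55 = 13

13


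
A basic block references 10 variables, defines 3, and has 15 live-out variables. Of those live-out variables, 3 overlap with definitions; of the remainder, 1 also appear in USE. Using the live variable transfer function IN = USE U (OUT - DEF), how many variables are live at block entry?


OUT - DEF: 15 - 3 = 12
|IN| = |USE| + |OUT - DEF| - |USE ∩ (OUT - DEF)| = 10 + 12 - 1 = 21

21


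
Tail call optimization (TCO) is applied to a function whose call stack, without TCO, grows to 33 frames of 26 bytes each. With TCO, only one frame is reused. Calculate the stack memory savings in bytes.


Without TCO: 33 * 26 = 858 bytes
With TCO: reuse 1 frame = 26 bytes
Savings = 858 - 26 = 832

832


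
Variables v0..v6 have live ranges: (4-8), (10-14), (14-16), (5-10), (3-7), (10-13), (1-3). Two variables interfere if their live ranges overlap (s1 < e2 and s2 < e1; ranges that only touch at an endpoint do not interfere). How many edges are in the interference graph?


Check all pairs for overlapping intervals.
Two intervals (s1,e1) and (s2,e2) overlap if s1 < e2 and s2 < e1.
v0 (4-8) vs v1..v6: overlaps v3, v4 -> 2
v1 (10-14) vs v2..v6: overlaps v5 -> 1
v2 (14-16) vs v3..v6: overlaps none -> 0
v3 (5-10) vs v4..v6: overlaps v4 -> 1
v4 (3-7) vs v5..v6: overlaps none -> 0
v5 (10-13) vs v6: overlaps none -> 0
Total overlapping pairs = 2 + 1 + 0 + 1 + 0 + 0 = 4

4
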